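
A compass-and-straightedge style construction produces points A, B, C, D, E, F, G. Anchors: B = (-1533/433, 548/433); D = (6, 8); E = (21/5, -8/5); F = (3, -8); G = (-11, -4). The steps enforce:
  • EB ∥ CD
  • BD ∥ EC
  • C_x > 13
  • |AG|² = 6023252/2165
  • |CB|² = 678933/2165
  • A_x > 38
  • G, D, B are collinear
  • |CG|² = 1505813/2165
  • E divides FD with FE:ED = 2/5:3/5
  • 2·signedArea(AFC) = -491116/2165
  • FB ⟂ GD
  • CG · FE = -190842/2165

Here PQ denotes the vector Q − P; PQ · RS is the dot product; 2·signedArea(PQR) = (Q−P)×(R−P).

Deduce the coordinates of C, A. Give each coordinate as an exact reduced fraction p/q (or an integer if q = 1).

1. C_x = 29748/2165  [EB ∥ CD ∩ BD ∥ EC]
2. C_y = 11116/2165  [EB ∥ CD ∩ BD ∥ EC]
   → C = (29748/2165, 11116/2165)
3. A_x = 83311/2165  [line -28436/2165·x + 23253/2165·y + 762448/2165 = 0 ∩ |AG|² = 6023252/2165]
4. A_y = 30892/2165  [line -28436/2165·x + 23253/2165·y + 762448/2165 = 0 ∩ |AG|² = 6023252/2165]
   → A = (83311/2165, 30892/2165)

A = (83311/2165, 30892/2165)
C = (29748/2165, 11116/2165)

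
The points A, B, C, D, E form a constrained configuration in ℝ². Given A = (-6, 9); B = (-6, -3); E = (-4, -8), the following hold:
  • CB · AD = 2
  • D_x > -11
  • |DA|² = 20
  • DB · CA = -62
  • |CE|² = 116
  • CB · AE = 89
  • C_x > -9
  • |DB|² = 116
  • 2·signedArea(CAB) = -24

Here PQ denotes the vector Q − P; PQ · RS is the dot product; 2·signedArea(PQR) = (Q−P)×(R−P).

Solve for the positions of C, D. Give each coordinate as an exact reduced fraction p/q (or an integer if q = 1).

1. C_x = -8  [CB · AE = 89 ∩ 2·signedArea(CAB) = -24]
2. C_y = 2  [CB · AE = 89 ∩ 2·signedArea(CAB) = -24]
   → C = (-8, 2)
3. D_x = -10  [CB · AD = 2 ∩ DB · CA = -62]
4. D_y = 7  [CB · AD = 2 ∩ DB · CA = -62]
   → D = (-10, 7)

C = (-8, 2)
D = (-10, 7)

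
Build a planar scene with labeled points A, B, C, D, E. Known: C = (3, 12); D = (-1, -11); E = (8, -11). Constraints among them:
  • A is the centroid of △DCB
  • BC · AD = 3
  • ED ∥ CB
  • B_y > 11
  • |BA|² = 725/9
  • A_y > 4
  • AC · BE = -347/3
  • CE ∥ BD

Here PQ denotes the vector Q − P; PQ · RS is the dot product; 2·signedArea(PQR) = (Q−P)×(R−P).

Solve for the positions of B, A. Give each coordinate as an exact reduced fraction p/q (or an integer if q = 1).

1. B_x = -6  [CE ∥ BD ∩ ED ∥ CB]
2. B_y = 12  [CE ∥ BD ∩ ED ∥ CB]
   → B = (-6, 12)
3. A_x = -4/3  [A is the centroid of △DCB]
4. A_y = 13/3  [A is the centroid of △DCB]
   → A = (-4/3, 13/3)

A = (-4/3, 13/3)
B = (-6, 12)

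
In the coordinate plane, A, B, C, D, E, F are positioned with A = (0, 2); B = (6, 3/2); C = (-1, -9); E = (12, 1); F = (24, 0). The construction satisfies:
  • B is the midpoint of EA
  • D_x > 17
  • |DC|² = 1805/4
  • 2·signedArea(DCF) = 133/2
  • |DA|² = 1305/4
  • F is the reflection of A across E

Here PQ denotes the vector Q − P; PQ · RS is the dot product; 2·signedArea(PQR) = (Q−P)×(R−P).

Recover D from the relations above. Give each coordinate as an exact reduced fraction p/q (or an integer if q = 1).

1. D_x = 18  [line -9·x + 25·y + 299/2 = 0 ∩ |DC|² = 1805/4]
2. D_y = 1/2  [line -9·x + 25·y + 299/2 = 0 ∩ |DC|² = 1805/4]
   → D = (18, 1/2)

D = (18, 1/2)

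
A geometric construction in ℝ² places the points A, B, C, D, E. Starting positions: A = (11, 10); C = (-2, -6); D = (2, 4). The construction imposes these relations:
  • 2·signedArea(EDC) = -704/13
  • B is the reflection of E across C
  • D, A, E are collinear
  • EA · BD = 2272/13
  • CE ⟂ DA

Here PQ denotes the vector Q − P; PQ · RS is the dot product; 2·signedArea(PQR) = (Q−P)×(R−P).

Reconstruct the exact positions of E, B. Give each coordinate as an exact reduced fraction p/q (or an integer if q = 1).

B = (18/13, -144/13)
E = (-70/13, -12/13)

1. E_x = -70/13  [D, A, E are collinear ∩ CE ⟂ DA]
2. E_y = -12/13  [D, A, E are collinear ∩ CE ⟂ DA]
   → E = (-70/13, -12/13)
3. B_x = 18/13  [B is the reflection of E across C]
4. B_y = -144/13  [B is the reflection of E across C]
   → B = (18/13, -144/13)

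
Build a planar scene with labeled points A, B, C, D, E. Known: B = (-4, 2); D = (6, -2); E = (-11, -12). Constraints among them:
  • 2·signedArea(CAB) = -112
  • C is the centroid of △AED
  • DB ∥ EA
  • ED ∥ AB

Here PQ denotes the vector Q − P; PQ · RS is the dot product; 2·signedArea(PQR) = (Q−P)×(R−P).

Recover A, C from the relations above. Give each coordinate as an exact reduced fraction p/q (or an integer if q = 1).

A = (-21, -8)
C = (-26/3, -22/3)

1. A_x = -21  [ED ∥ AB ∩ DB ∥ EA]
2. A_y = -8  [ED ∥ AB ∩ DB ∥ EA]
   → A = (-21, -8)
3. C_x = -26/3  [C is the centroid of △AED]
4. C_y = -22/3  [C is the centroid of △AED]
   → C = (-26/3, -22/3)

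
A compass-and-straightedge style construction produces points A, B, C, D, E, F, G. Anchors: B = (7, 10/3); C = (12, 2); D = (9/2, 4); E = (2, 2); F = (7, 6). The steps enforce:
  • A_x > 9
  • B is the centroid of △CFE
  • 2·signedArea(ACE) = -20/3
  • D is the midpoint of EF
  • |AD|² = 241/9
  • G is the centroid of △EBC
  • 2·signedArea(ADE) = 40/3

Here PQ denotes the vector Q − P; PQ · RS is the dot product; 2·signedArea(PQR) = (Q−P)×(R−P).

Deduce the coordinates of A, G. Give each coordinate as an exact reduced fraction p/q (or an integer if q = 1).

1. A_x = 19/2  [2·signedArea(ADE) = 40/3 ∩ 2·signedArea(ACE) = -20/3]
2. A_y = 8/3  [2·signedArea(ADE) = 40/3 ∩ 2·signedArea(ACE) = -20/3]
   → A = (19/2, 8/3)
3. G_x = 7  [G is the centroid of △EBC]
4. G_y = 22/9  [G is the centroid of △EBC]
   → G = (7, 22/9)

A = (19/2, 8/3)
G = (7, 22/9)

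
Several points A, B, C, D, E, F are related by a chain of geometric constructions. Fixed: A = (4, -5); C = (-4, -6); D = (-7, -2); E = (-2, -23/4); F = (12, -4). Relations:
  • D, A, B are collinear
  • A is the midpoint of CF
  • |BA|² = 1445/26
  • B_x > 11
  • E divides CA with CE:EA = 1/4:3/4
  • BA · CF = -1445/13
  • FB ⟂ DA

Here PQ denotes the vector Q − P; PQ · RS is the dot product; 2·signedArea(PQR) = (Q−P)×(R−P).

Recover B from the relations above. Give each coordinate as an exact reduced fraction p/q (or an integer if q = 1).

1. B_x = 291/26  [D, A, B are collinear ∩ FB ⟂ DA]
2. B_y = -181/26  [D, A, B are collinear ∩ FB ⟂ DA]
   → B = (291/26, -181/26)

B = (291/26, -181/26)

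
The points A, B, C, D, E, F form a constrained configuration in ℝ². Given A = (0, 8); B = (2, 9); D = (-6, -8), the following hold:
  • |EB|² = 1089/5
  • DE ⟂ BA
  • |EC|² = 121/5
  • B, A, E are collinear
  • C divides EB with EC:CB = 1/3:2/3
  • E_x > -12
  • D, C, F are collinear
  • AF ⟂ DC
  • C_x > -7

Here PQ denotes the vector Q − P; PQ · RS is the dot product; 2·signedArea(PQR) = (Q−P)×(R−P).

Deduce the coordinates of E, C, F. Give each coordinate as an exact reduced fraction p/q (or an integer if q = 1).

1. E_x = -56/5  [B, A, E are collinear ∩ DE ⟂ BA]
2. E_y = 12/5  [B, A, E are collinear ∩ DE ⟂ BA]
   → E = (-56/5, 12/5)
3. C_x = -34/5  [C divides EB with EC:CB = 1/3:2/3]
4. C_y = 23/5  [C divides EB with EC:CB = 1/3:2/3]
   → C = (-34/5, 23/5)
5. F_x = -27846/3985  [D, C, F are collinear ∩ AF ⟂ DC]
6. F_y = 30112/3985  [D, C, F are collinear ∩ AF ⟂ DC]
   → F = (-27846/3985, 30112/3985)

C = (-34/5, 23/5)
E = (-56/5, 12/5)
F = (-27846/3985, 30112/3985)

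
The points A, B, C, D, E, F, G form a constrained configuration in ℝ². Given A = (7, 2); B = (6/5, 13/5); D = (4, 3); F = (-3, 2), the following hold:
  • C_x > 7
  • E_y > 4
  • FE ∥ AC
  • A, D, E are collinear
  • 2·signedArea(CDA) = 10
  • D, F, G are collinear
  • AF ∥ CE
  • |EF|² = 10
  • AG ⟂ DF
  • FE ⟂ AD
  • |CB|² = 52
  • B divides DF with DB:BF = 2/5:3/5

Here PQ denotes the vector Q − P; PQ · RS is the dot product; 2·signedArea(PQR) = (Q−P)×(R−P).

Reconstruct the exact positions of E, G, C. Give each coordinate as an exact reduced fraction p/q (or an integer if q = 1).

C = (8, 5)
E = (-2, 5)
G = (34/5, 17/5)

1. E_x = -2  [A, D, E are collinear ∩ FE ⟂ AD]
2. E_y = 5  [A, D, E are collinear ∩ FE ⟂ AD]
   → E = (-2, 5)
3. G_x = 34/5  [D, F, G are collinear ∩ AG ⟂ DF]
4. G_y = 17/5  [D, F, G are collinear ∩ AG ⟂ DF]
   → G = (34/5, 17/5)
5. C_x = 8  [AF ∥ CE ∩ FE ∥ AC]
6. C_y = 5  [AF ∥ CE ∩ FE ∥ AC]
   → C = (8, 5)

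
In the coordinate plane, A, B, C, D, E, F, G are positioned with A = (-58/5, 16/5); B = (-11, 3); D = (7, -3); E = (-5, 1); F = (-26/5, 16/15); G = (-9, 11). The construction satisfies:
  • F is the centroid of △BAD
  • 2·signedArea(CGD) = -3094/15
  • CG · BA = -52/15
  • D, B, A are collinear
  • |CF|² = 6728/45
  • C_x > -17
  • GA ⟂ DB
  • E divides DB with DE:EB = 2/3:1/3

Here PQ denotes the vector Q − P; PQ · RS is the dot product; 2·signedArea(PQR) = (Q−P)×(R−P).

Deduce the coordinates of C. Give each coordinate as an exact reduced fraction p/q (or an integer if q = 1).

C = (-84/5, 74/15)

1. C_x = -84/5  [2·signedArea(CGD) = -3094/15 ∩ CG · BA = -52/15]
2. C_y = 74/15  [2·signedArea(CGD) = -3094/15 ∩ CG · BA = -52/15]
   → C = (-84/5, 74/15)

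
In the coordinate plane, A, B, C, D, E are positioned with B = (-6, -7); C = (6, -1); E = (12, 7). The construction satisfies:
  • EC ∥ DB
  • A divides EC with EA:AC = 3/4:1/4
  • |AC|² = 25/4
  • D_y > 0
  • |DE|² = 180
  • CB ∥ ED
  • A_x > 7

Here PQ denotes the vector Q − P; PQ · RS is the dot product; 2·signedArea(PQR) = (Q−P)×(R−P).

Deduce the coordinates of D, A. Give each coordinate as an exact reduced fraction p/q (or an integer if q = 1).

A = (15/2, 1)
D = (0, 1)

1. D_x = 0  [EC ∥ DB ∩ CB ∥ ED]
2. D_y = 1  [EC ∥ DB ∩ CB ∥ ED]
   → D = (0, 1)
3. A_x = 15/2  [A divides EC with EA:AC = 3/4:1/4]
4. A_y = 1  [A divides EC with EA:AC = 3/4:1/4]
   → A = (15/2, 1)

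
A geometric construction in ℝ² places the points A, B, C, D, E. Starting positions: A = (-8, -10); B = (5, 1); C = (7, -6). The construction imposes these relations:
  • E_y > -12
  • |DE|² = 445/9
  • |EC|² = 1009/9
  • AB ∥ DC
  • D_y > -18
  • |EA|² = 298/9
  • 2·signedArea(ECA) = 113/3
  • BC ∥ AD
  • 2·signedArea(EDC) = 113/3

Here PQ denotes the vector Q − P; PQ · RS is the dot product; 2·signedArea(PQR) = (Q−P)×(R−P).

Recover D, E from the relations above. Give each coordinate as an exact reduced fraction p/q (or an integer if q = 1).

D = (-6, -17)
E = (-7/3, -11)

1. D_x = -6  [AB ∥ DC ∩ BC ∥ AD]
2. D_y = -17  [AB ∥ DC ∩ BC ∥ AD]
   → D = (-6, -17)
3. E_x = -7/3  [2·signedArea(EDC) = 113/3 ∩ 2·signedArea(ECA) = 113/3]
4. E_y = -11  [2·signedArea(EDC) = 113/3 ∩ 2·signedArea(ECA) = 113/3]
   → E = (-7/3, -11)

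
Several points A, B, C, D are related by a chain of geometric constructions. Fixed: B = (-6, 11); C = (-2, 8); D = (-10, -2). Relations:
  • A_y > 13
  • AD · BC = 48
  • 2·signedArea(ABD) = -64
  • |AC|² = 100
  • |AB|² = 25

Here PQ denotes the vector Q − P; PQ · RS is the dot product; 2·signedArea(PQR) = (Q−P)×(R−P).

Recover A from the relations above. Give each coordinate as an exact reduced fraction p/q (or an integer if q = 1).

1. A_x = -10  [2·signedArea(ABD) = -64 ∩ AD · BC = 48]
2. A_y = 14  [2·signedArea(ABD) = -64 ∩ AD · BC = 48]
   → A = (-10, 14)

A = (-10, 14)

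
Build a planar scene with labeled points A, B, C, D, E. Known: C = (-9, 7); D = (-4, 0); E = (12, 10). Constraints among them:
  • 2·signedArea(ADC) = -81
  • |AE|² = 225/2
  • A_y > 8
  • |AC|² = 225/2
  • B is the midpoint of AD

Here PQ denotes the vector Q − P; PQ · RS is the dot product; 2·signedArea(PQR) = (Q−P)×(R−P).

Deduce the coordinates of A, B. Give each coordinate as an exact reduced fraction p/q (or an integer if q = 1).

A = (3/2, 17/2)
B = (-5/4, 17/4)

1. A_x = 3/2  [line -7·x + -5·y + 53 = 0 ∩ |AE|² = 225/2]
2. A_y = 17/2  [line -7·x + -5·y + 53 = 0 ∩ |AE|² = 225/2]
   → A = (3/2, 17/2)
3. B_x = -5/4  [B is the midpoint of AD]
4. B_y = 17/4  [B is the midpoint of AD]
   → B = (-5/4, 17/4)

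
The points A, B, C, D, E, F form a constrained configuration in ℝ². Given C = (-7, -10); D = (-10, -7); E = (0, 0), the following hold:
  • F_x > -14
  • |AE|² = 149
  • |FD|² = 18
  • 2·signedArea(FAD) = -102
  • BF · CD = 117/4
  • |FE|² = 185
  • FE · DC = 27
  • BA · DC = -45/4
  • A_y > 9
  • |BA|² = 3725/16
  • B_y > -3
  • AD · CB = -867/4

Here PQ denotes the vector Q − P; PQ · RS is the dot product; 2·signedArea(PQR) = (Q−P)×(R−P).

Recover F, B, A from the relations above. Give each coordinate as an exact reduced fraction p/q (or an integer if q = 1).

1. F_x = -13  [line -3·x + 3·y + -27 = 0 ∩ |FD|² = 18]
2. F_y = -4  [line -3·x + 3·y + -27 = 0 ∩ |FD|² = 18]
   → F = (-13, -4)
3. A_x = 7  [line -3·x + -3·y + 51 = 0 ∩ |AE|² = 149]
4. A_y = 10  [line -3·x + -3·y + 51 = 0 ∩ |AE|² = 149]
   → A = (7, 10)
5. B_x = -7/4  [BA · DC = -45/4 ∩ AD · CB = -867/4]
6. B_y = -5/2  [BA · DC = -45/4 ∩ AD · CB = -867/4]
   → B = (-7/4, -5/2)

A = (7, 10)
B = (-7/4, -5/2)
F = (-13, -4)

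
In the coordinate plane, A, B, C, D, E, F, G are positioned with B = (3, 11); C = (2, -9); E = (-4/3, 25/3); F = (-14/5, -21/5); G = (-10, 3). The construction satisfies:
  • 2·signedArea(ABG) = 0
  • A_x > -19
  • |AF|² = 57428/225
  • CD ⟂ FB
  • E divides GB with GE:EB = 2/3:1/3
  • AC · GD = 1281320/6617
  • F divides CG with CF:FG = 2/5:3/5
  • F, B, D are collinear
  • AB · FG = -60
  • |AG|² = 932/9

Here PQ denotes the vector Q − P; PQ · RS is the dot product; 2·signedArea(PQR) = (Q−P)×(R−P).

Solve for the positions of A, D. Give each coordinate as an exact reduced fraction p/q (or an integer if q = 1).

A = (-56/3, -7/3)
D = (-25070/6617, -44937/6617)

1. A_x = -56/3  [2·signedArea(ABG) = 0 ∩ AB · FG = -60]
2. A_y = -7/3  [2·signedArea(ABG) = 0 ∩ AB · FG = -60]
   → A = (-56/3, -7/3)
3. D_x = -25070/6617  [F, B, D are collinear ∩ CD ⟂ FB]
4. D_y = -44937/6617  [F, B, D are collinear ∩ CD ⟂ FB]
   → D = (-25070/6617, -44937/6617)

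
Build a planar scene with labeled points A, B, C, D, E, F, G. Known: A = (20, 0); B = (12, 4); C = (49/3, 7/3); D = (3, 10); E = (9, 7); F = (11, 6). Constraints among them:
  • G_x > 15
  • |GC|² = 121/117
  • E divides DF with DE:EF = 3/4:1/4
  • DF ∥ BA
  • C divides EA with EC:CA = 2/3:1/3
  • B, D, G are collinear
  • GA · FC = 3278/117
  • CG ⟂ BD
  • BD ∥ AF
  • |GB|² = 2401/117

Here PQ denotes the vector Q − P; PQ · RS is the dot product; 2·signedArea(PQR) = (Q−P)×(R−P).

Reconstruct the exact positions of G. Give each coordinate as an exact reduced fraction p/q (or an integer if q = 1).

G = (205/13, 58/39)

1. G_x = 205/13  [B, D, G are collinear ∩ CG ⟂ BD]
2. G_y = 58/39  [B, D, G are collinear ∩ CG ⟂ BD]
   → G = (205/13, 58/39)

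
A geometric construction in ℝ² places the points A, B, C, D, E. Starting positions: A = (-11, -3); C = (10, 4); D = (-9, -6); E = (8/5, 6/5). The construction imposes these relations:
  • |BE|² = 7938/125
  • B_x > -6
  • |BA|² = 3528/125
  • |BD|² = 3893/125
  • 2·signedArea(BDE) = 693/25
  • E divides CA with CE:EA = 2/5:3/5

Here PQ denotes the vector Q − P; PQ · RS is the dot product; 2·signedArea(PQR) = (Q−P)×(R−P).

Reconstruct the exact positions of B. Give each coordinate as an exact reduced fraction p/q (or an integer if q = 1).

B = (-149/25, -33/25)

1. B_x = -149/25  [line -36/5·x + 53/5·y + -723/25 = 0 ∩ |BD|² = 3893/125]
2. B_y = -33/25  [line -36/5·x + 53/5·y + -723/25 = 0 ∩ |BD|² = 3893/125]
   → B = (-149/25, -33/25)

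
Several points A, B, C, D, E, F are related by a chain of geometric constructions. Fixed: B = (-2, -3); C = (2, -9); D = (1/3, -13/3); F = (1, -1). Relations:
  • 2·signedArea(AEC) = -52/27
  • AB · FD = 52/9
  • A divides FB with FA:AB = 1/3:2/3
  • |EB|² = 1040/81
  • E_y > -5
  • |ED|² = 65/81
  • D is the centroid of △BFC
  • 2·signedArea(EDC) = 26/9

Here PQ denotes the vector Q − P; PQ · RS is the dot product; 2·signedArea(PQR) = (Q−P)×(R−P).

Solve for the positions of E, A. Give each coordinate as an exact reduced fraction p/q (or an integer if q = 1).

A = (0, -5/3)
E = (10/9, -43/9)

1. A_x = 0  [A divides FB with FA:AB = 1/3:2/3]
2. A_y = -5/3  [A divides FB with FA:AB = 1/3:2/3]
   → A = (0, -5/3)
3. E_x = 10/9  [2·signedArea(EDC) = 26/9 ∩ 2·signedArea(AEC) = -52/27]
4. E_y = -43/9  [2·signedArea(EDC) = 26/9 ∩ 2·signedArea(AEC) = -52/27]
   → E = (10/9, -43/9)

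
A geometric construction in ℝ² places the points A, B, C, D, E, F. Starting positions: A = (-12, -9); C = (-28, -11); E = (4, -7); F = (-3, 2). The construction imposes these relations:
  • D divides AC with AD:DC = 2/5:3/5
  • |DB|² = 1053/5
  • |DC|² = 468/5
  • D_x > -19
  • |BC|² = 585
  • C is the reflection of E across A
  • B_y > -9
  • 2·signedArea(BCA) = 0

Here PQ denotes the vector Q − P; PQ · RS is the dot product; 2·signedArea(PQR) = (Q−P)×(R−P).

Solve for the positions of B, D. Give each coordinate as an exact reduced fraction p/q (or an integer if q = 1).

1. B_x = -4  [line -2·x + 16·y + 120 = 0 ∩ |BC|² = 585]
2. B_y = -8  [line -2·x + 16·y + 120 = 0 ∩ |BC|² = 585]
   → B = (-4, -8)
3. D_x = -92/5  [D divides AC with AD:DC = 2/5:3/5]
4. D_y = -49/5  [D divides AC with AD:DC = 2/5:3/5]
   → D = (-92/5, -49/5)

B = (-4, -8)
D = (-92/5, -49/5)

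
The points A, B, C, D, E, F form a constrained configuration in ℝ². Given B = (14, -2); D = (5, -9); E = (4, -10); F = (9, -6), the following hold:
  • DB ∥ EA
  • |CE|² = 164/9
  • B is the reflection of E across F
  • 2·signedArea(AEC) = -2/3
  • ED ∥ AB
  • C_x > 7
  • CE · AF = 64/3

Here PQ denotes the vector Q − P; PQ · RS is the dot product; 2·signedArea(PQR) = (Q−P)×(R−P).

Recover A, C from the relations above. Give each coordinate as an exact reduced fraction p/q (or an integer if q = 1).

A = (13, -3)
C = (22/3, -22/3)

1. A_x = 13  [ED ∥ AB ∩ DB ∥ EA]
2. A_y = -3  [ED ∥ AB ∩ DB ∥ EA]
   → A = (13, -3)
3. C_x = 22/3  [CE · AF = 64/3 ∩ 2·signedArea(AEC) = -2/3]
4. C_y = -22/3  [CE · AF = 64/3 ∩ 2·signedArea(AEC) = -2/3]
   → C = (22/3, -22/3)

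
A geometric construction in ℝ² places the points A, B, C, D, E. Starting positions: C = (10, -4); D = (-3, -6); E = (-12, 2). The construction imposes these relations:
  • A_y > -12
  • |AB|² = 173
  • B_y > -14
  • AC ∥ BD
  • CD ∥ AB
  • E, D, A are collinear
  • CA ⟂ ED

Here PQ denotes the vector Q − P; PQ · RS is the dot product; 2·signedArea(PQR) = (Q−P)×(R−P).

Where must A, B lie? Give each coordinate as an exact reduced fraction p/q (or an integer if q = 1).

1. A_x = 474/145  [E, D, A are collinear ∩ CA ⟂ ED]
2. A_y = -1678/145  [E, D, A are collinear ∩ CA ⟂ ED]
   → A = (474/145, -1678/145)
3. B_x = -1411/145  [AC ∥ BD ∩ CD ∥ AB]
4. B_y = -1968/145  [AC ∥ BD ∩ CD ∥ AB]
   → B = (-1411/145, -1968/145)

A = (474/145, -1678/145)
B = (-1411/145, -1968/145)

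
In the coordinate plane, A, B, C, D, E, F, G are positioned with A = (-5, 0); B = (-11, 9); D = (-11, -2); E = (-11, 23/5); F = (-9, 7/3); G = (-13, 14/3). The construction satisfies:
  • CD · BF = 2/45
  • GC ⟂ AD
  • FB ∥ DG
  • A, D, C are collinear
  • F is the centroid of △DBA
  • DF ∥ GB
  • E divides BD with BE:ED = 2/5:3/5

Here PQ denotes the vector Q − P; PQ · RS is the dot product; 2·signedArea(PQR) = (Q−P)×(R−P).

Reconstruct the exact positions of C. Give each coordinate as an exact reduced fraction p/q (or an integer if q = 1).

1. C_x = -54/5  [A, D, C are collinear ∩ GC ⟂ AD]
2. C_y = -29/15  [A, D, C are collinear ∩ GC ⟂ AD]
   → C = (-54/5, -29/15)

C = (-54/5, -29/15)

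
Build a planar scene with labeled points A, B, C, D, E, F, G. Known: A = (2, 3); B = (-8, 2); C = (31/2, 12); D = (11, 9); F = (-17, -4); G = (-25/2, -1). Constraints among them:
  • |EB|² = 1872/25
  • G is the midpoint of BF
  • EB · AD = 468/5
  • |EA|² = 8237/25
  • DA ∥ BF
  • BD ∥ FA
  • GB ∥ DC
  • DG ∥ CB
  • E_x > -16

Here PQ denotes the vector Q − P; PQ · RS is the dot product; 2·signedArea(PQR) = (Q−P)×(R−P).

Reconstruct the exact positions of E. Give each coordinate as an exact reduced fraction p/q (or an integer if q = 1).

1. E_x = -76/5  [line -9·x + -6·y + -768/5 = 0 ∩ |EB|² = 1872/25]
2. E_y = -14/5  [line -9·x + -6·y + -768/5 = 0 ∩ |EB|² = 1872/25]
   → E = (-76/5, -14/5)

E = (-76/5, -14/5)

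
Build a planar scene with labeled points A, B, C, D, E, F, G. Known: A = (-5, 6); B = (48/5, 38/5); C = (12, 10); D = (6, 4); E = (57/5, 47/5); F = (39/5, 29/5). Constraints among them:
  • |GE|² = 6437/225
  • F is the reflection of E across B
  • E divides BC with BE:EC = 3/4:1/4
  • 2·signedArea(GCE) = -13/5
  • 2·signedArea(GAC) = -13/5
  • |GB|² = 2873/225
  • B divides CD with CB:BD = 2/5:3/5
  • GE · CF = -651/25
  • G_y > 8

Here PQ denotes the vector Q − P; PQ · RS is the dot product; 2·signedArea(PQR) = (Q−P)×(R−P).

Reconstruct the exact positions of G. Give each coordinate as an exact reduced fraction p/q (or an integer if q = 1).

G = (92/15, 127/15)

1. G_x = 92/15  [2·signedArea(GAC) = -13/5 ∩ GE · CF = -651/25]
2. G_y = 127/15  [2·signedArea(GAC) = -13/5 ∩ GE · CF = -651/25]
   → G = (92/15, 127/15)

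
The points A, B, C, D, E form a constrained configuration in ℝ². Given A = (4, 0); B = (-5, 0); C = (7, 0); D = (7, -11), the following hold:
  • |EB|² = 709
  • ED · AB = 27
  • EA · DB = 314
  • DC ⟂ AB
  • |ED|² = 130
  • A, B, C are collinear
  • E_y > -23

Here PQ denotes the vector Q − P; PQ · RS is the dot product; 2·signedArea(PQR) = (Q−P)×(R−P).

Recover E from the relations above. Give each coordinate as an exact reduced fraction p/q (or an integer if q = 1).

1. E_x = 10  [ED · AB = 27 ∩ EA · DB = 314]
2. E_y = -22  [ED · AB = 27 ∩ EA · DB = 314]
   → E = (10, -22)

E = (10, -22)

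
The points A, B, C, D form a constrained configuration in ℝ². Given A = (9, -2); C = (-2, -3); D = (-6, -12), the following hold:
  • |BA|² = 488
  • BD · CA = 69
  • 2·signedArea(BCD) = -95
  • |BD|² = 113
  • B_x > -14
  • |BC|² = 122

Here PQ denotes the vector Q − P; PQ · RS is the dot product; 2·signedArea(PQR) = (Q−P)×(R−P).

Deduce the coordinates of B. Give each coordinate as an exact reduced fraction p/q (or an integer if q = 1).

B = (-13, -4)

1. B_x = -13  [BD · CA = 69 ∩ 2·signedArea(BCD) = -95]
2. B_y = -4  [BD · CA = 69 ∩ 2·signedArea(BCD) = -95]
   → B = (-13, -4)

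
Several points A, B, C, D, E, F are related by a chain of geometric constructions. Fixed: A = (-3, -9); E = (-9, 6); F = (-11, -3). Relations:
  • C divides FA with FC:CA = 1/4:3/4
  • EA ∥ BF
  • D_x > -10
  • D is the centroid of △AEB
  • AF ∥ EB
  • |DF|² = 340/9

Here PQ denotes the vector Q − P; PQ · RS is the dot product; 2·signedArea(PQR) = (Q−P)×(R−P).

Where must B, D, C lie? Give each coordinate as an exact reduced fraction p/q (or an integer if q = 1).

B = (-17, 12)
C = (-9, -9/2)
D = (-29/3, 3)

1. B_x = -17  [EA ∥ BF ∩ AF ∥ EB]
2. B_y = 12  [EA ∥ BF ∩ AF ∥ EB]
   → B = (-17, 12)
3. D_x = -29/3  [D is the centroid of △AEB]
4. D_y = 3  [D is the centroid of △AEB]
   → D = (-29/3, 3)
5. C_x = -9  [C divides FA with FC:CA = 1/4:3/4]
6. C_y = -9/2  [C divides FA with FC:CA = 1/4:3/4]
   → C = (-9, -9/2)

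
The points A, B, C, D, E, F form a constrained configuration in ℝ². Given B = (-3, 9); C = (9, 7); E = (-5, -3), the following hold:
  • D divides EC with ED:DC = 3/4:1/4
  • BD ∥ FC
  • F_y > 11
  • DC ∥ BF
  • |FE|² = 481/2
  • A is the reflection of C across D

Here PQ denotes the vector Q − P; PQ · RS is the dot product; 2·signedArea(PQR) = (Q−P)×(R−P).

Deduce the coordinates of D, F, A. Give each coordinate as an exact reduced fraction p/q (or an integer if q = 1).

1. D_x = 11/2  [D divides EC with ED:DC = 3/4:1/4]
2. D_y = 9/2  [D divides EC with ED:DC = 3/4:1/4]
   → D = (11/2, 9/2)
3. F_x = 1/2  [BD ∥ FC ∩ DC ∥ BF]
4. F_y = 23/2  [BD ∥ FC ∩ DC ∥ BF]
   → F = (1/2, 23/2)
5. A_x = 2  [A is the reflection of C across D]
6. A_y = 2  [A is the reflection of C across D]
   → A = (2, 2)

A = (2, 2)
D = (11/2, 9/2)
F = (1/2, 23/2)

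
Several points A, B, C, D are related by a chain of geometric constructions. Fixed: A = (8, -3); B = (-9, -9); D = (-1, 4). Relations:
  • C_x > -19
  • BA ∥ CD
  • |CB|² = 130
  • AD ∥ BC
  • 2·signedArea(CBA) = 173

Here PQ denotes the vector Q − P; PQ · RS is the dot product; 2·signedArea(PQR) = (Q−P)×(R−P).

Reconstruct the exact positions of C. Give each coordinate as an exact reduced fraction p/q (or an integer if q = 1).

1. C_x = -18  [BA ∥ CD ∩ AD ∥ BC]
2. C_y = -2  [BA ∥ CD ∩ AD ∥ BC]
   → C = (-18, -2)

C = (-18, -2)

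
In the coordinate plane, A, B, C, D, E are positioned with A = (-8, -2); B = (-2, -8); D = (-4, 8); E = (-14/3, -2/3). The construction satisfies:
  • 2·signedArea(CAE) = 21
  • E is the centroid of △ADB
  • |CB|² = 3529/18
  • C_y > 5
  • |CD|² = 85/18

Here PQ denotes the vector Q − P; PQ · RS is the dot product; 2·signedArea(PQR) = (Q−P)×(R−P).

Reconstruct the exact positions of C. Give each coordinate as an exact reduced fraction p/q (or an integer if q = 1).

C = (-25/6, 35/6)

1. C_x = -25/6  [line -4/3·x + 10/3·y + -25 = 0 ∩ |CB|² = 3529/18]
2. C_y = 35/6  [line -4/3·x + 10/3·y + -25 = 0 ∩ |CB|² = 3529/18]
   → C = (-25/6, 35/6)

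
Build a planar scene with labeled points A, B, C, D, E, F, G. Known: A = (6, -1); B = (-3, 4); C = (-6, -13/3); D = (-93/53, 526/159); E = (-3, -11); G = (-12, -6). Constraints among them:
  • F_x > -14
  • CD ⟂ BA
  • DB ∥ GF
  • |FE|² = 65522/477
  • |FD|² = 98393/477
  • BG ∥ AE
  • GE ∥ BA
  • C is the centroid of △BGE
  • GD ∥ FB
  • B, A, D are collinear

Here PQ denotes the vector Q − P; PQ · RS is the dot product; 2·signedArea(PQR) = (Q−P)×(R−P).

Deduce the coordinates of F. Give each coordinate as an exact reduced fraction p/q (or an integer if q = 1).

1. F_x = -702/53  [GD ∥ FB ∩ DB ∥ GF]
2. F_y = -844/159  [GD ∥ FB ∩ DB ∥ GF]
   → F = (-702/53, -844/159)

F = (-702/53, -844/159)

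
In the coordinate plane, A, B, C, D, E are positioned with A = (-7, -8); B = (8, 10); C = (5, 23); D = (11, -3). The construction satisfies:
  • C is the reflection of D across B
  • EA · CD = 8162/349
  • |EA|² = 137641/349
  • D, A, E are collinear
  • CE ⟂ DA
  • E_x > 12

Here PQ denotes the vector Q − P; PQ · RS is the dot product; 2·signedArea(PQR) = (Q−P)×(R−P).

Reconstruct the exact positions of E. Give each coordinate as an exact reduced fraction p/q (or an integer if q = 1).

1. E_x = 4235/349  [D, A, E are collinear ∩ CE ⟂ DA]
2. E_y = -937/349  [D, A, E are collinear ∩ CE ⟂ DA]
   → E = (4235/349, -937/349)

E = (4235/349, -937/349)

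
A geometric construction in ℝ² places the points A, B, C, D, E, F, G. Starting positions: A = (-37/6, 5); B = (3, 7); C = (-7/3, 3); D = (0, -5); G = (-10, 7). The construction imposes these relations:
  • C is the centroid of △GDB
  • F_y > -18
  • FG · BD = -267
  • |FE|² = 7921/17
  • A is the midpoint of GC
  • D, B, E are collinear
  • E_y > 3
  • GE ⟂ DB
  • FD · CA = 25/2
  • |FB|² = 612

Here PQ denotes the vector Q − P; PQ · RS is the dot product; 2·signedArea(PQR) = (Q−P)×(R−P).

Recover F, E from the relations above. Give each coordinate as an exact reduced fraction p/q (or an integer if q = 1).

1. F_x = -3  [FD · CA = 25/2 ∩ FG · BD = -267]
2. F_y = -17  [FD · CA = 25/2 ∩ FG · BD = -267]
   → F = (-3, -17)
3. E_x = 38/17  [D, B, E are collinear ∩ GE ⟂ DB]
4. E_y = 67/17  [D, B, E are collinear ∩ GE ⟂ DB]
   → E = (38/17, 67/17)

E = (38/17, 67/17)
F = (-3, -17)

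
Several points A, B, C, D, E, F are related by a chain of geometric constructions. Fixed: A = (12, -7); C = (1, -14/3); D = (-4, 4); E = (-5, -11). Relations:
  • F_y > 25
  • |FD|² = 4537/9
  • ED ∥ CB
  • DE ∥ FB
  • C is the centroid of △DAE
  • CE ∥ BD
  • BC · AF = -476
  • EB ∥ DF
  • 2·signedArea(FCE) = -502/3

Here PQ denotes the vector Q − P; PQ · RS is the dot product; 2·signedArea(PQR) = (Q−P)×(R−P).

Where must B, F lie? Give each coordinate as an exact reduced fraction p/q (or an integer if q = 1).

1. B_x = 2  [CE ∥ BD ∩ ED ∥ CB]
2. B_y = 31/3  [CE ∥ BD ∩ ED ∥ CB]
   → B = (2, 31/3)
3. F_x = 3  [DE ∥ FB ∩ EB ∥ DF]
4. F_y = 76/3  [DE ∥ FB ∩ EB ∥ DF]
   → F = (3, 76/3)

B = (2, 31/3)
F = (3, 76/3)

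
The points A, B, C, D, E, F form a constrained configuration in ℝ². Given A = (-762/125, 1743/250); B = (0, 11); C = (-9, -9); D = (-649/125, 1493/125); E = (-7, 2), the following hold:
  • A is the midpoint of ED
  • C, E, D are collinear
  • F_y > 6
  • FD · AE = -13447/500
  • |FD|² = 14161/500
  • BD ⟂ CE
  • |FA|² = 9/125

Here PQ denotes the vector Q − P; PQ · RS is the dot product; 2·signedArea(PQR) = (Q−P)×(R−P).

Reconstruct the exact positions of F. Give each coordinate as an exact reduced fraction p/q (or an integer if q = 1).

F = (-768/125, 1677/250)

1. F_x = -768/125  [line 113/125·x + 1243/250·y + -13899/500 = 0 ∩ |FA|² = 9/125]
2. F_y = 1677/250  [line 113/125·x + 1243/250·y + -13899/500 = 0 ∩ |FA|² = 9/125]
   → F = (-768/125, 1677/250)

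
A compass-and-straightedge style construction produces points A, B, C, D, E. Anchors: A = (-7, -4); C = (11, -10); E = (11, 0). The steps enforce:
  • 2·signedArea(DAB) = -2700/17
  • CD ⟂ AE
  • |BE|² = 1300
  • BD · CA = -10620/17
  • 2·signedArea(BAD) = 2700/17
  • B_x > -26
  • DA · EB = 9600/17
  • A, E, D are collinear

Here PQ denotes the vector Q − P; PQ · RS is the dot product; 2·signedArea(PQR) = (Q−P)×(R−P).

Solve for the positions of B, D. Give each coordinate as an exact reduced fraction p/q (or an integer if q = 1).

1. D_x = 151/17  [A, E, D are collinear ∩ CD ⟂ AE]
2. D_y = -8/17  [A, E, D are collinear ∩ CD ⟂ AE]
   → D = (151/17, -8/17)
3. B_x = -25  [2·signedArea(BAD) = 2700/17 ∩ BD · CA = -10620/17]
4. B_y = 2  [2·signedArea(BAD) = 2700/17 ∩ BD · CA = -10620/17]
   → B = (-25, 2)

B = (-25, 2)
D = (151/17, -8/17)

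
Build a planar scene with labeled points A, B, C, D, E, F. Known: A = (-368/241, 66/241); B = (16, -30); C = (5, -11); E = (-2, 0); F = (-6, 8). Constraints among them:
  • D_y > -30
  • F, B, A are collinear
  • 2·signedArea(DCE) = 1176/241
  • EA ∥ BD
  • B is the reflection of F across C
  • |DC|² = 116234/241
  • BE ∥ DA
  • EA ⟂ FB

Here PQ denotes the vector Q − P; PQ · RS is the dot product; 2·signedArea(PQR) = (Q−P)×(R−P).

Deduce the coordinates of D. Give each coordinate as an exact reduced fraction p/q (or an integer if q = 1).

D = (3970/241, -7164/241)

1. D_x = 3970/241  [BE ∥ DA ∩ EA ∥ BD]
2. D_y = -7164/241  [BE ∥ DA ∩ EA ∥ BD]
   → D = (3970/241, -7164/241)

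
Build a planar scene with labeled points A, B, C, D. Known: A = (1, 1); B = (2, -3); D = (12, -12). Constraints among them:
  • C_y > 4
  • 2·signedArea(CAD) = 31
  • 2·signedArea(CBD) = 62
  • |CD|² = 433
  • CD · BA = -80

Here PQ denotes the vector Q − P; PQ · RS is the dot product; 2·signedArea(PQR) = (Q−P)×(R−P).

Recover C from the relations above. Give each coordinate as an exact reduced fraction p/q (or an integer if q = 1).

1. C_x = 0  [2·signedArea(CAD) = 31 ∩ CD · BA = -80]
2. C_y = 5  [2·signedArea(CAD) = 31 ∩ CD · BA = -80]
   → C = (0, 5)

C = (0, 5)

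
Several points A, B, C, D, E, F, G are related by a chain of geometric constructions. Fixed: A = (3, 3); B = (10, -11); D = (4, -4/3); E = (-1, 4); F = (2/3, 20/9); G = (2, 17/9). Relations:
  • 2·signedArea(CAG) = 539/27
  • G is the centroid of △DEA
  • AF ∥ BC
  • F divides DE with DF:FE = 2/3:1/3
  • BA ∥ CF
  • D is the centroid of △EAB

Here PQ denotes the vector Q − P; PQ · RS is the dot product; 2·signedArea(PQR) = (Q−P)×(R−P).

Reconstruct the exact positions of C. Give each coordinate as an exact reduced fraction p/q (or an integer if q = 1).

1. C_x = 23/3  [BA ∥ CF ∩ AF ∥ BC]
2. C_y = -106/9  [BA ∥ CF ∩ AF ∥ BC]
   → C = (23/3, -106/9)

C = (23/3, -106/9)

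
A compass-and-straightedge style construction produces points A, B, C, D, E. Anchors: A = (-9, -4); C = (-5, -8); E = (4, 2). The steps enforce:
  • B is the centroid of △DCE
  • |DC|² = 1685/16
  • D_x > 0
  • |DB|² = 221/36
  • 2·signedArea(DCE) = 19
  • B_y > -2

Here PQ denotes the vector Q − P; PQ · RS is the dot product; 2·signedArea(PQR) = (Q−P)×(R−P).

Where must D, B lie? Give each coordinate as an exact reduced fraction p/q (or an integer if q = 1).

B = (-1/12, -11/6)
D = (3/4, 1/2)

1. D_x = 3/4  [line -10·x + 9·y + 3 = 0 ∩ |DC|² = 1685/16]
2. D_y = 1/2  [line -10·x + 9·y + 3 = 0 ∩ |DC|² = 1685/16]
   → D = (3/4, 1/2)
3. B_x = -1/12  [B is the centroid of △DCE]
4. B_y = -11/6  [B is the centroid of △DCE]
   → B = (-1/12, -11/6)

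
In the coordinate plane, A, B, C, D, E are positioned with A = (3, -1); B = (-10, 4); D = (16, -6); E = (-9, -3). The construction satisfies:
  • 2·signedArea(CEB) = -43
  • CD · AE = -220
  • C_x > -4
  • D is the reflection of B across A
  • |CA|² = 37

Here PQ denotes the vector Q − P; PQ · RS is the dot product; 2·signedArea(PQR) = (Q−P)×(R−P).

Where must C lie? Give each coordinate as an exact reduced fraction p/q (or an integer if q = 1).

C = (-3, -2)

1. C_x = -3  [2·signedArea(CEB) = -43 ∩ CD · AE = -220]
2. C_y = -2  [2·signedArea(CEB) = -43 ∩ CD · AE = -220]
   → C = (-3, -2)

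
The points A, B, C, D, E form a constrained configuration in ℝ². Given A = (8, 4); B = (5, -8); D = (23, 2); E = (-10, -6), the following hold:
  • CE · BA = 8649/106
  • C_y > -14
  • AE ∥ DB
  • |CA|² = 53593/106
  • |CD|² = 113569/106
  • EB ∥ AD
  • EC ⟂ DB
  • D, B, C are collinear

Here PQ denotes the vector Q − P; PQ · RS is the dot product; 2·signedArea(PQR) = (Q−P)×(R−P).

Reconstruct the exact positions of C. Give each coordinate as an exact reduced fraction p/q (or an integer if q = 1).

C = (-595/106, -1473/106)

1. C_x = -595/106  [D, B, C are collinear ∩ EC ⟂ DB]
2. C_y = -1473/106  [D, B, C are collinear ∩ EC ⟂ DB]
   → C = (-595/106, -1473/106)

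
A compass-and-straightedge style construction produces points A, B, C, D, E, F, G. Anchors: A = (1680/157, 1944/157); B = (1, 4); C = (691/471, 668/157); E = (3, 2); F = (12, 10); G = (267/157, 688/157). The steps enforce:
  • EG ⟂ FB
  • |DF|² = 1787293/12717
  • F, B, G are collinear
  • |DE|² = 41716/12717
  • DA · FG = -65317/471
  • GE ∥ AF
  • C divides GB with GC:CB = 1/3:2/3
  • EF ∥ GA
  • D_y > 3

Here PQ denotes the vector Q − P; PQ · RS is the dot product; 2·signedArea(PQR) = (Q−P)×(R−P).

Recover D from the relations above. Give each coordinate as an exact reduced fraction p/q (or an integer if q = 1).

D = (2905/1413, 1670/471)

1. D_x = 2905/1413  [line 1617/157·x + 882/157·y + -19355/471 = 0 ∩ |DE|² = 41716/12717]
2. D_y = 1670/471  [line 1617/157·x + 882/157·y + -19355/471 = 0 ∩ |DE|² = 41716/12717]
   → D = (2905/1413, 1670/471)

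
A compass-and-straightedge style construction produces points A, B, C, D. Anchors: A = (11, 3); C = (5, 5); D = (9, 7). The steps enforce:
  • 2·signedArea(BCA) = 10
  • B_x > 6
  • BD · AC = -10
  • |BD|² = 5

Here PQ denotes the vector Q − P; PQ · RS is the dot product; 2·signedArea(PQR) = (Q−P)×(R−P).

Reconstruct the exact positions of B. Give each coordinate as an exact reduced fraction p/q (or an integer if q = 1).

B = (7, 6)

1. B_x = 7  [BD · AC = -10 ∩ 2·signedArea(BCA) = 10]
2. B_y = 6  [BD · AC = -10 ∩ 2·signedArea(BCA) = 10]
   → B = (7, 6)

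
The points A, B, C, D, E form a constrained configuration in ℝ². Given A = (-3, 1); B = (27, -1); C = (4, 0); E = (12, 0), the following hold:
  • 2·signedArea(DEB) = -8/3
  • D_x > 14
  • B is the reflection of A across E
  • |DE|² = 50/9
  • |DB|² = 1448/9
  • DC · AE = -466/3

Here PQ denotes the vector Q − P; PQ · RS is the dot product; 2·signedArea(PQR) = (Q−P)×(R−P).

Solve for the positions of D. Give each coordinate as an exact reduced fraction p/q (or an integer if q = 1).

D = (43/3, -1/3)

1. D_x = 43/3  [2·signedArea(DEB) = -8/3 ∩ DC · AE = -466/3]
2. D_y = -1/3  [2·signedArea(DEB) = -8/3 ∩ DC · AE = -466/3]
   → D = (43/3, -1/3)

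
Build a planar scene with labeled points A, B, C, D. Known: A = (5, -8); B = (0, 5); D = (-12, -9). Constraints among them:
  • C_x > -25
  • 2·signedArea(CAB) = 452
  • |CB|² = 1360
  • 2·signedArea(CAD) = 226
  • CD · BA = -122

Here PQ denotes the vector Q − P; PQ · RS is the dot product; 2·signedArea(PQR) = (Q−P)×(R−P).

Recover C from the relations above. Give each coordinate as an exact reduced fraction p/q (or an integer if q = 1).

1. C_x = -24  [2·signedArea(CAB) = 452 ∩ 2·signedArea(CAD) = 226]
2. C_y = -23  [2·signedArea(CAB) = 452 ∩ 2·signedArea(CAD) = 226]
   → C = (-24, -23)

C = (-24, -23)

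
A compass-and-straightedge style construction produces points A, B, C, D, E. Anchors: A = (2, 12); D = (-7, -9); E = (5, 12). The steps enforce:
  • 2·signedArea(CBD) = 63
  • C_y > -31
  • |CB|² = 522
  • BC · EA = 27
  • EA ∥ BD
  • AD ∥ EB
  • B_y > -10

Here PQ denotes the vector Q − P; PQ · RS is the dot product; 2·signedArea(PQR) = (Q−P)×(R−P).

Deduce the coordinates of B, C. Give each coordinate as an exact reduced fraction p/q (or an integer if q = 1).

B = (-4, -9)
C = (-13, -30)

1. B_x = -4  [EA ∥ BD ∩ AD ∥ EB]
2. B_y = -9  [EA ∥ BD ∩ AD ∥ EB]
   → B = (-4, -9)
3. C_x = -13  [2·signedArea(CBD) = 63 ∩ BC · EA = 27]
4. C_y = -30  [2·signedArea(CBD) = 63 ∩ BC · EA = 27]
   → C = (-13, -30)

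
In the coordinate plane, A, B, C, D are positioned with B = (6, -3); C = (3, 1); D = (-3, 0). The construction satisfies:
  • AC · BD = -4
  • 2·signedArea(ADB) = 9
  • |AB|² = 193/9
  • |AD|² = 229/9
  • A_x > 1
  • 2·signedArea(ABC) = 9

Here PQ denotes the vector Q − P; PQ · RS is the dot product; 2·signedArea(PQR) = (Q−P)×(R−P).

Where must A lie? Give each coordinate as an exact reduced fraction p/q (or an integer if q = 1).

A = (2, -2/3)

1. A_x = 2  [2·signedArea(ADB) = 9 ∩ 2·signedArea(ABC) = 9]
2. A_y = -2/3  [2·signedArea(ADB) = 9 ∩ 2·signedArea(ABC) = 9]
   → A = (2, -2/3)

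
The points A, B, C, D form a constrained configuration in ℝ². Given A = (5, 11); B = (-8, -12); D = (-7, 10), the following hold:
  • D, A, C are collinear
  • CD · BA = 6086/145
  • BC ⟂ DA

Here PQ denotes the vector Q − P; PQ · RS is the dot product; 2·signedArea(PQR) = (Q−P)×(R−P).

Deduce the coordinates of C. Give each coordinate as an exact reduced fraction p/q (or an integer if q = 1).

C = (-1423/145, 1416/145)

1. C_x = -1423/145  [D, A, C are collinear ∩ BC ⟂ DA]
2. C_y = 1416/145  [D, A, C are collinear ∩ BC ⟂ DA]
   → C = (-1423/145, 1416/145)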